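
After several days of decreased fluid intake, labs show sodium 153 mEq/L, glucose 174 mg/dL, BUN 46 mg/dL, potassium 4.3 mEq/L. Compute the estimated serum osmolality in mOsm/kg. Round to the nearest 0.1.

332.1 mOsm/kg

Calculated osmolality = 2·Na + glucose/18 + BUN/2.8
= 2·153 + 174/18 + 46/2.8
= 306 + 9.67 + 16.43
= 332.1 mOsm/kg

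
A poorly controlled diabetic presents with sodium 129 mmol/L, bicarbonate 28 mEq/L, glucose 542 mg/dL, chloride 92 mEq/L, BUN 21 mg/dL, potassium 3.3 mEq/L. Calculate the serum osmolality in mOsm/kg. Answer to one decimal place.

295.6 mOsm/kg

Calculated osmolality = 2·Na + glucose/18 + BUN/2.8
= 2·129 + 542/18 + 21/2.8
= 258 + 30.11 + 7.50
= 295.61 mOsm/kg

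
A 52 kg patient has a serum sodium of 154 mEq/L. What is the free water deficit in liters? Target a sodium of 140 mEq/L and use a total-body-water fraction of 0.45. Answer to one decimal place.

TBW = 0.45 · 52 = 23.4 L
Free water deficit = TBW · (Na/140 − 1)
= 23.4 · (154/140 − 1)
= 23.4 · 0.1
= 2.34 L

2.3 L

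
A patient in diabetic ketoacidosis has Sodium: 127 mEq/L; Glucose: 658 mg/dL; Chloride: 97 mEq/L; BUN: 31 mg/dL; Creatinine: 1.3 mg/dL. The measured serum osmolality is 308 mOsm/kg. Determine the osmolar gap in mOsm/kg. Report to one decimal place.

6.4 mOsm/kg

Calculated osmolality = 2·Na + glucose/18 + BUN/2.8
= 2·127 + 658/18 + 31/2.8
= 254 + 36.56 + 11.07
= 301.63 mOsm/kg ≈ 301.6 mOsm/kg
Osmolar gap = measured − calculated = 308 − 301.6 = 6.4 mOsm/kg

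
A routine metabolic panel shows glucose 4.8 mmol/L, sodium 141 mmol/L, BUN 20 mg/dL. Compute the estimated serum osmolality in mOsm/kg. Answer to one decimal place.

293.9 mOsm/kg

Calculated osmolality = 2·Na + glucose + BUN/2.8
= 2·141 + 4.8 + 20/2.8
= 282 + 4.80 + 7.14
= 293.94 mOsm/kg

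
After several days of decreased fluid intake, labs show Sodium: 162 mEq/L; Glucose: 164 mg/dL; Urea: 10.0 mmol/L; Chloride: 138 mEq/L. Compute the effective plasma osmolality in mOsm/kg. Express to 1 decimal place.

Effective osmolality excludes urea (freely permeant across cell membranes):
2·Na + glucose/18
= 2·162 + 164/18
= 324 + 9.11
= 333.11 mOsm/kg

333.1 mOsm/kg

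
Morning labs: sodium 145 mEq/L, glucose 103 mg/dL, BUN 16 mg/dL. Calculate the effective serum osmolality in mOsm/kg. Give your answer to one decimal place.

295.7 mOsm/kg

Effective osmolality excludes urea (freely permeant across cell membranes):
2·Na + glucose/18
= 2·145 + 103/18
= 290 + 5.72
= 295.72 mOsm/kg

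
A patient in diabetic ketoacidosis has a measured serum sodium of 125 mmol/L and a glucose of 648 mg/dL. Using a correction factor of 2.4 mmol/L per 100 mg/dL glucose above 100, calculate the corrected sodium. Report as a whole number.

Corrected Na = measured Na + 2.4 · (glucose − 100)/100
= 125 + 2.4 · (648 − 100)/100
= 125 + 13.2
= 138.2 mmol/L

138 mmol/L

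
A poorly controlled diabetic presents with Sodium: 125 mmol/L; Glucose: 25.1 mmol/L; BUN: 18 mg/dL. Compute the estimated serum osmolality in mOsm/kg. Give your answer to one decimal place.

Calculated osmolality = 2·Na + glucose + BUN/2.8
= 2·125 + 25.1 + 18/2.8
= 250 + 25.10 + 6.43
= 281.53 mOsm/kg

281.5 mOsm/kg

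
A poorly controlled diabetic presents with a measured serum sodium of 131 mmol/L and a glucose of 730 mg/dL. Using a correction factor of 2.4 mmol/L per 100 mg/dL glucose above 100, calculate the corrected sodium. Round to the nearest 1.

Corrected Na = measured Na + 2.4 · (glucose − 100)/100
= 131 + 2.4 · (730 − 100)/100
= 131 + 15.1
= 146.1 mmol/L

146 mmol/L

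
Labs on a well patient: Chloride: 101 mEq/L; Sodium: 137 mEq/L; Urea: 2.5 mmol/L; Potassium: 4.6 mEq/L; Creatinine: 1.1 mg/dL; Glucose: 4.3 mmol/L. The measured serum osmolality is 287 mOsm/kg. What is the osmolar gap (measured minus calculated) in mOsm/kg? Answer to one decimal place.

6.2 mOsm/kg

Calculated osmolality = 2·Na + glucose + urea
= 2·137 + 4.3 + 2.5
= 274 + 4.30 + 2.50
= 280.8 mOsm/kg ≈ 280.8 mOsm/kg
Osmolar gap = measured − calculated = 287 − 280.8 = 6.2 mOsm/kg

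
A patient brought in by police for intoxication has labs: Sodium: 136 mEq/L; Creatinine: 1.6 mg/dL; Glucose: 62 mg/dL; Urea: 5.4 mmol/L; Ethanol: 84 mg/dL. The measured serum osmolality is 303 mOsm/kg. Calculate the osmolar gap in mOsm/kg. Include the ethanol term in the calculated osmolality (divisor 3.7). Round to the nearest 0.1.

-0.5 mOsm/kg

Calculated osmolality = 2·Na + glucose/18 + urea + ethanol/3.7
= 2·136 + 62/18 + 5.4 + 84/3.7
= 272 + 3.44 + 5.40 + 22.70
= 303.54 mOsm/kg ≈ 303.5 mOsm/kg
Osmolar gap = measured − calculated = 303 − 303.5 = -0.5 mOsm/kg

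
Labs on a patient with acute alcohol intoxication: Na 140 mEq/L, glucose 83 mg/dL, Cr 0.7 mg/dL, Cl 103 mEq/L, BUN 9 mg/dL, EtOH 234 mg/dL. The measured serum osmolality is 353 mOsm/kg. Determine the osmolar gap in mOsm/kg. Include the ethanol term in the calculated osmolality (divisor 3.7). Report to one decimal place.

Calculated osmolality = 2·Na + glucose/18 + BUN/2.8 + ethanol/3.7
= 2·140 + 83/18 + 9/2.8 + 234/3.7
= 280 + 4.61 + 3.21 + 63.24
= 351.06 mOsm/kg ≈ 351.1 mOsm/kg
Osmolar gap = measured − calculated = 353 − 351.1 = 1.9 mOsm/kg

1.9 mOsm/kg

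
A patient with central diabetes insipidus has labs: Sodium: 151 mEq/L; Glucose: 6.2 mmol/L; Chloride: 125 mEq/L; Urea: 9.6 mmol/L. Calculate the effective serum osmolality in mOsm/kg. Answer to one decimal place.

Effective osmolality excludes urea (freely permeant across cell membranes):
2·Na + glucose
= 2·151 + 6.2
= 302 + 6.2
= 308.2 mOsm/kg

308.2 mOsm/kg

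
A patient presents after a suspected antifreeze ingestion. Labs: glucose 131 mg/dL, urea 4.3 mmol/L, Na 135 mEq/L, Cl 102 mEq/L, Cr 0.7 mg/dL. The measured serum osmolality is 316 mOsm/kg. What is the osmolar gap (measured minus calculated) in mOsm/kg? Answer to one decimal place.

34.4 mOsm/kg

Calculated osmolality = 2·Na + glucose/18 + urea
= 2·135 + 131/18 + 4.3
= 270 + 7.28 + 4.30
= 281.58 mOsm/kg ≈ 281.6 mOsm/kg
Osmolar gap = measured − calculated = 316 − 281.6 = 34.4 mOsm/kg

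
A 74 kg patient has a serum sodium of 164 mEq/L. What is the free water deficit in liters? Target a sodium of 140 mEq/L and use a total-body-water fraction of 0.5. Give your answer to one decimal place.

6.3 L

TBW = 0.5 · 74 = 37 L
Free water deficit = TBW · (Na/140 − 1)
= 37 · (164/140 − 1)
= 37 · 0.1714
= 6.34 L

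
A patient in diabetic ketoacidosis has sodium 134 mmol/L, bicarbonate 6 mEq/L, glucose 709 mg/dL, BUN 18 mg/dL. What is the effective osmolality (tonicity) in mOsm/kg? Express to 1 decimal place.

Effective osmolality excludes urea (freely permeant across cell membranes):
2·Na + glucose/18
= 2·134 + 709/18
= 268 + 39.39
= 307.39 mOsm/kg

307.4 mOsm/kg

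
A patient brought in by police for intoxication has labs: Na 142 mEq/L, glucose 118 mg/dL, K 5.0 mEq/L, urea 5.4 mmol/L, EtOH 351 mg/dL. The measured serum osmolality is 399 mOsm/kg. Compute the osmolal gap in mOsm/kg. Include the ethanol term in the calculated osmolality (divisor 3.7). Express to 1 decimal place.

8.2 mOsm/kg

Calculated osmolality = 2·Na + glucose/18 + urea + ethanol/3.7
= 2·142 + 118/18 + 5.4 + 351/3.7
= 284 + 6.56 + 5.40 + 94.86
= 390.82 mOsm/kg ≈ 390.8 mOsm/kg
Osmolar gap = measured − calculated = 399 − 390.8 = 8.2 mOsm/kg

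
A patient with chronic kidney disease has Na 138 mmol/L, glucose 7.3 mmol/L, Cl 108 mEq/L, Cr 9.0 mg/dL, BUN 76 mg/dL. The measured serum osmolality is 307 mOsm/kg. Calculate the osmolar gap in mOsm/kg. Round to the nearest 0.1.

Calculated osmolality = 2·Na + glucose + BUN/2.8
= 2·138 + 7.3 + 76/2.8
= 276 + 7.30 + 27.14
= 310.44 mOsm/kg ≈ 310.4 mOsm/kg
Osmolar gap = measured − calculated = 307 − 310.4 = -3.4 mOsm/kg

-3.4 mOsm/kg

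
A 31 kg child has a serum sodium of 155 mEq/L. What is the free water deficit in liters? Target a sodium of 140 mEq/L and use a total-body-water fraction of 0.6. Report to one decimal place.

2.0 L

TBW = 0.6 · 31 = 18.6 L
Free water deficit = TBW · (Na/140 − 1)
= 18.6 · (155/140 − 1)
= 18.6 · 0.1071
= 1.99 L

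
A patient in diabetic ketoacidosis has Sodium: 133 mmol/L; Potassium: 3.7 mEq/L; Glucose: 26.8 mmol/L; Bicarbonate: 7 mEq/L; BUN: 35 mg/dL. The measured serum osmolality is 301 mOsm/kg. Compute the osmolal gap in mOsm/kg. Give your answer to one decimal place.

-4.3 mOsm/kg

Calculated osmolality = 2·Na + glucose + BUN/2.8
= 2·133 + 26.8 + 35/2.8
= 266 + 26.80 + 12.50
= 305.3 mOsm/kg ≈ 305.3 mOsm/kg
Osmolar gap = measured − calculated = 301 − 305.3 = -4.3 mOsm/kg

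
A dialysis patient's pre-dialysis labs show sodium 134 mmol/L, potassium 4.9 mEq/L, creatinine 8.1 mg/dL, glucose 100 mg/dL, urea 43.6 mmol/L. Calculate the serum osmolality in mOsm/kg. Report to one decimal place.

317.2 mOsm/kg

Calculated osmolality = 2·Na + glucose/18 + urea
= 2·134 + 100/18 + 43.6
= 268 + 5.56 + 43.60
= 317.16 mOsm/kg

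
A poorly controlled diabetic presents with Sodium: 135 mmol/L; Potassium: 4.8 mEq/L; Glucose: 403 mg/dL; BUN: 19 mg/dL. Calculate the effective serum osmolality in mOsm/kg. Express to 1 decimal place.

292.4 mOsm/kg

Effective osmolality excludes urea (freely permeant across cell membranes):
2·Na + glucose/18
= 2·135 + 403/18
= 270 + 22.39
= 292.39 mOsm/kg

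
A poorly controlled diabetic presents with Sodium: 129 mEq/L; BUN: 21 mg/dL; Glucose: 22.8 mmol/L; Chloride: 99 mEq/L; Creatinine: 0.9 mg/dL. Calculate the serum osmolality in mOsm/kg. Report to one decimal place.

288.3 mOsm/kg

Calculated osmolality = 2·Na + glucose + BUN/2.8
= 2·129 + 22.8 + 21/2.8
= 258 + 22.80 + 7.50
= 288.3 mOsm/kg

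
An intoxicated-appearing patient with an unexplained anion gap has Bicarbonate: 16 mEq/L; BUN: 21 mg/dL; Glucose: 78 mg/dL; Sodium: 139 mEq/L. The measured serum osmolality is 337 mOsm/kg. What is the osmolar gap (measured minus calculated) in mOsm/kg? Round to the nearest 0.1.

Calculated osmolality = 2·Na + glucose/18 + BUN/2.8
= 2·139 + 78/18 + 21/2.8
= 278 + 4.33 + 7.50
= 289.83 mOsm/kg ≈ 289.8 mOsm/kg
Osmolar gap = measured − calculated = 337 − 289.8 = 47.2 mOsm/kg

47.2 mOsm/kg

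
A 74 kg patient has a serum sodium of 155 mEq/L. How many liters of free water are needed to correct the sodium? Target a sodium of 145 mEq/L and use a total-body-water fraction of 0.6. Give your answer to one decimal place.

TBW = 0.6 · 74 = 44.4 L
Free water deficit = TBW · (Na/145 − 1)
= 44.4 · (155/145 − 1)
= 44.4 · 0.069
= 3.06 L

3.1 L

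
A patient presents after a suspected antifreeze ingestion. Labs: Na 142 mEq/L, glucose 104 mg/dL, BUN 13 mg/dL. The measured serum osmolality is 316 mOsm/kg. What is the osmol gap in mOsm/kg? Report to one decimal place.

Calculated osmolality = 2·Na + glucose/18 + BUN/2.8
= 2·142 + 104/18 + 13/2.8
= 284 + 5.78 + 4.64
= 294.42 mOsm/kg ≈ 294.4 mOsm/kg
Osmolar gap = measured − calculated = 316 − 294.4 = 21.6 mOsm/kg

21.6 mOsm/kg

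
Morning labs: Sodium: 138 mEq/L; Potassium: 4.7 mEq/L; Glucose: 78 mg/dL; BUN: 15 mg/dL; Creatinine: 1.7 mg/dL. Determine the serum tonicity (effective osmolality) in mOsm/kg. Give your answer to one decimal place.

Effective osmolality excludes urea (freely permeant across cell membranes):
2·Na + glucose/18
= 2·138 + 78/18
= 276 + 4.33
= 280.33 mOsm/kg

280.3 mOsm/kg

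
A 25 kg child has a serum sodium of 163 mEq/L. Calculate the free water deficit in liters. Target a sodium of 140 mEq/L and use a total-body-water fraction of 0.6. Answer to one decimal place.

TBW = 0.6 · 25 = 15 L
Free water deficit = TBW · (Na/140 − 1)
= 15 · (163/140 − 1)
= 15 · 0.1643
= 2.46 L

2.5 L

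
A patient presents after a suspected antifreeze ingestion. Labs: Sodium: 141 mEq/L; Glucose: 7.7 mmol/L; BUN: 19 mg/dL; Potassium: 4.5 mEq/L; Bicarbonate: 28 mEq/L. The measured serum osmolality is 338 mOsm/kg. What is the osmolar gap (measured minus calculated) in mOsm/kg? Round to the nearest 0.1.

41.5 mOsm/kg

Calculated osmolality = 2·Na + glucose + BUN/2.8
= 2·141 + 7.7 + 19/2.8
= 282 + 7.70 + 6.79
= 296.49 mOsm/kg ≈ 296.5 mOsm/kg
Osmolar gap = measured − calculated = 338 − 296.5 = 41.5 mOsm/kg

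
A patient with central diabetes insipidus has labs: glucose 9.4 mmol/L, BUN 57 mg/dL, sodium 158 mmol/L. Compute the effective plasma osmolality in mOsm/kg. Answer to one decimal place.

Effective osmolality excludes urea (freely permeant across cell membranes):
2·Na + glucose
= 2·158 + 9.4
= 316 + 9.4
= 325.4 mOsm/kg

325.4 mOsm/kg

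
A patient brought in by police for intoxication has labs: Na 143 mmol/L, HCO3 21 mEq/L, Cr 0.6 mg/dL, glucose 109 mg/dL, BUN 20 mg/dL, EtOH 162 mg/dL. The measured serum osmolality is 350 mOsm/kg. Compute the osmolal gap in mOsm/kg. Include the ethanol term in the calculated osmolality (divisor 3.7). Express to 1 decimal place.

7.0 mOsm/kg

Calculated osmolality = 2·Na + glucose/18 + BUN/2.8 + ethanol/3.7
= 2·143 + 109/18 + 20/2.8 + 162/3.7
= 286 + 6.06 + 7.14 + 43.78
= 342.98 mOsm/kg ≈ 343.0 mOsm/kg
Osmolar gap = measured − calculated = 350 − 343.0 = 7.0 mOsm/kg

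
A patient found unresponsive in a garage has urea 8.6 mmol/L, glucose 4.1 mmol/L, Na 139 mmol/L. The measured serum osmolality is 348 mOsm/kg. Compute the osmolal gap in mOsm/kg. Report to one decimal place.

Calculated osmolality = 2·Na + glucose + urea
= 2·139 + 4.1 + 8.6
= 278 + 4.10 + 8.60
= 290.7 mOsm/kg ≈ 290.7 mOsm/kg
Osmolar gap = measured − calculated = 348 − 290.7 = 57.3 mOsm/kg

57.3 mOsm/kg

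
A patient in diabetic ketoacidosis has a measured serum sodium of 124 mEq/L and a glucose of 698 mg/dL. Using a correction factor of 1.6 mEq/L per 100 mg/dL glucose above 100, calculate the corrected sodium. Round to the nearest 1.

Corrected Na = measured Na + 1.6 · (glucose − 100)/100
= 124 + 1.6 · (698 − 100)/100
= 124 + 9.6
= 133.6 mEq/L

134 mEq/L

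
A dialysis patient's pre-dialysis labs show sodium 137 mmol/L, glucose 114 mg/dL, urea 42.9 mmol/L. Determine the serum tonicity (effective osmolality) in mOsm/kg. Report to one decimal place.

280.3 mOsm/kg

Effective osmolality excludes urea (freely permeant across cell membranes):
2·Na + glucose/18
= 2·137 + 114/18
= 274 + 6.33
= 280.33 mOsm/kg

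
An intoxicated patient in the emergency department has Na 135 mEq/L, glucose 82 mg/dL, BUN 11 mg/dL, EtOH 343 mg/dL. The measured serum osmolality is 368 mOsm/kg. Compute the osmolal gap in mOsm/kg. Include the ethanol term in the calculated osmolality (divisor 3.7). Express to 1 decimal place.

Calculated osmolality = 2·Na + glucose/18 + BUN/2.8 + ethanol/3.7
= 2·135 + 82/18 + 11/2.8 + 343/3.7
= 270 + 4.56 + 3.93 + 92.70
= 371.19 mOsm/kg ≈ 371.2 mOsm/kg
Osmolar gap = measured − calculated = 368 − 371.2 = -3.2 mOsm/kg

-3.2 mOsm/kg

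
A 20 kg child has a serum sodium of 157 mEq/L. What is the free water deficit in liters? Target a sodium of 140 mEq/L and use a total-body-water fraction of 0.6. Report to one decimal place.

TBW = 0.6 · 20 = 12 L
Free water deficit = TBW · (Na/140 − 1)
= 12 · (157/140 − 1)
= 12 · 0.1214
= 1.46 L

1.5 L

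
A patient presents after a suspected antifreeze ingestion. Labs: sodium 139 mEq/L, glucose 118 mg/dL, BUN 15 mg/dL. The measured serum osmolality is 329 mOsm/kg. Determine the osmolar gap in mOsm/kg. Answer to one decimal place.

39.1 mOsm/kg

Calculated osmolality = 2·Na + glucose/18 + BUN/2.8
= 2·139 + 118/18 + 15/2.8
= 278 + 6.56 + 5.36
= 289.92 mOsm/kg ≈ 289.9 mOsm/kg
Osmolar gap = measured − calculated = 329 − 289.9 = 39.1 mOsm/kg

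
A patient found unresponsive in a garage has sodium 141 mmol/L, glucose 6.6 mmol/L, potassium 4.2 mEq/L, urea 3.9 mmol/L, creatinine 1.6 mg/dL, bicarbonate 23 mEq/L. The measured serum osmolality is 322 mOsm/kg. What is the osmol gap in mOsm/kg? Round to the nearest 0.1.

Calculated osmolality = 2·Na + glucose + urea
= 2·141 + 6.6 + 3.9
= 282 + 6.60 + 3.90
= 292.5 mOsm/kg ≈ 292.5 mOsm/kg
Osmolar gap = measured − calculated = 322 − 292.5 = 29.5 mOsm/kg

29.5 mOsm/kg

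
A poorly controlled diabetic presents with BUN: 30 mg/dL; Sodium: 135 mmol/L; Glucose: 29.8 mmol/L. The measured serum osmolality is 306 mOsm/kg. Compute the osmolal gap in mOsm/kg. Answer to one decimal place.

Calculated osmolality = 2·Na + glucose + BUN/2.8
= 2·135 + 29.8 + 30/2.8
= 270 + 29.80 + 10.71
= 310.51 mOsm/kg ≈ 310.5 mOsm/kg
Osmolar gap = measured − calculated = 306 − 310.5 = -4.5 mOsm/kg

-4.5 mOsm/kg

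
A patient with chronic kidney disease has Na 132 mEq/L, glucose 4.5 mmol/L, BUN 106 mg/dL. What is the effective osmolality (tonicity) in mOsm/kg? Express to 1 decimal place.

Effective osmolality excludes urea (freely permeant across cell membranes):
2·Na + glucose
= 2·132 + 4.5
= 264 + 4.5
= 268.5 mOsm/kg

268.5 mOsm/kg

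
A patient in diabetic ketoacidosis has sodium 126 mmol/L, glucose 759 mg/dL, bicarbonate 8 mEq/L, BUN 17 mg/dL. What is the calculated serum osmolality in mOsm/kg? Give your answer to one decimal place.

Calculated osmolality = 2·Na + glucose/18 + BUN/2.8
= 2·126 + 759/18 + 17/2.8
= 252 + 42.17 + 6.07
= 300.24 mOsm/kg

300.2 mOsm/kg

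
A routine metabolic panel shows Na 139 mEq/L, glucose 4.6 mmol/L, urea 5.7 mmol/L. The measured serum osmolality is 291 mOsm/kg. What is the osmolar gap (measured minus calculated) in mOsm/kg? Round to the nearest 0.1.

2.7 mOsm/kg

Calculated osmolality = 2·Na + glucose + urea
= 2·139 + 4.6 + 5.7
= 278 + 4.60 + 5.70
= 288.3 mOsm/kg ≈ 288.3 mOsm/kg
Osmolar gap = measured − calculated = 291 − 288.3 = 2.7 mOsm/kg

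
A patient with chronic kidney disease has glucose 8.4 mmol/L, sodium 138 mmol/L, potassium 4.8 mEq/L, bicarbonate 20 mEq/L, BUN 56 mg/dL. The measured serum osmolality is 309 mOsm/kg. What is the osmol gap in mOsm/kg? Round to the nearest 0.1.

4.6 mOsm/kg

Calculated osmolality = 2·Na + glucose + BUN/2.8
= 2·138 + 8.4 + 56/2.8
= 276 + 8.40 + 20
= 304.4 mOsm/kg ≈ 304.4 mOsm/kg
Osmolar gap = measured − calculated = 309 − 304.4 = 4.6 mOsm/kg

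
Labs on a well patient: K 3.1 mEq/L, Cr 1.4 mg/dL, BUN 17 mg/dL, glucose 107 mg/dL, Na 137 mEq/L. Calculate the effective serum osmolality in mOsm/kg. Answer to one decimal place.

Effective osmolality excludes urea (freely permeant across cell membranes):
2·Na + glucose/18
= 2·137 + 107/18
= 274 + 5.94
= 279.94 mOsm/kg

279.9 mOsm/kg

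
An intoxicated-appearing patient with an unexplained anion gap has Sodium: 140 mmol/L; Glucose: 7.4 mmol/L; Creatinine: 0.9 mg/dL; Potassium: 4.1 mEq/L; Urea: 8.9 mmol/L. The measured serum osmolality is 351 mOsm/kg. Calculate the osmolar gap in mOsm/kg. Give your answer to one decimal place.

Calculated osmolality = 2·Na + glucose + urea
= 2·140 + 7.4 + 8.9
= 280 + 7.40 + 8.90
= 296.3 mOsm/kg ≈ 296.3 mOsm/kg
Osmolar gap = measured − calculated = 351 − 296.3 = 54.7 mOsm/kg

54.7 mOsm/kg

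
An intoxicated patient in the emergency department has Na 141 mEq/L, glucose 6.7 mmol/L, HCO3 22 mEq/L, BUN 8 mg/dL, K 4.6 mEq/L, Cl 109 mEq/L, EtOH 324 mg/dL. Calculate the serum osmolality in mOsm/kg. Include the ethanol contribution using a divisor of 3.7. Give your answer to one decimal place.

379.1 mOsm/kg

Calculated osmolality = 2·Na + glucose + BUN/2.8 + ethanol/3.7
= 2·141 + 6.7 + 8/2.8 + 324/3.7
= 282 + 6.70 + 2.86 + 87.57
= 379.13 mOsm/kg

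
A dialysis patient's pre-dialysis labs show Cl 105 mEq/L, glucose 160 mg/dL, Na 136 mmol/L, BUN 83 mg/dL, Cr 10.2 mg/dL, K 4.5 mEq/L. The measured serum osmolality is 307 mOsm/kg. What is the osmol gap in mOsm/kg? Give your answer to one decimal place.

-3.5 mOsm/kg

Calculated osmolality = 2·Na + glucose/18 + BUN/2.8
= 2·136 + 160/18 + 83/2.8
= 272 + 8.89 + 29.64
= 310.53 mOsm/kg ≈ 310.5 mOsm/kg
Osmolar gap = measured − calculated = 307 − 310.5 = -3.5 mOsm/kg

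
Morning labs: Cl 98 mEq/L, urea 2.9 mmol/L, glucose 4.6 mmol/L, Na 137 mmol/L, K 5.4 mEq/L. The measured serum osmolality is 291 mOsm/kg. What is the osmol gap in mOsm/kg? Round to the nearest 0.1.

Calculated osmolality = 2·Na + glucose + urea
= 2·137 + 4.6 + 2.9
= 274 + 4.60 + 2.90
= 281.5 mOsm/kg ≈ 281.5 mOsm/kg
Osmolar gap = measured − calculated = 291 − 281.5 = 9.5 mOsm/kg

9.5 mOsm/kg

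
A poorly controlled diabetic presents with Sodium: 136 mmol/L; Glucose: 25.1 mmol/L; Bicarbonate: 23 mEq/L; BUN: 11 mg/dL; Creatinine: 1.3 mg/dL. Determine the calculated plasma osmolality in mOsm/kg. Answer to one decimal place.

301.0 mOsm/kg

Calculated osmolality = 2·Na + glucose + BUN/2.8
= 2·136 + 25.1 + 11/2.8
= 272 + 25.10 + 3.93
= 301.03 mOsm/kg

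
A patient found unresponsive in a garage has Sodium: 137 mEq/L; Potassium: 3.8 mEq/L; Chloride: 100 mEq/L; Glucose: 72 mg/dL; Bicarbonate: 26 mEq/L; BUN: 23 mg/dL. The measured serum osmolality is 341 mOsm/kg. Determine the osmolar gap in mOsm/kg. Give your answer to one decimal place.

Calculated osmolality = 2·Na + glucose/18 + BUN/2.8
= 2·137 + 72/18 + 23/2.8
= 274 + 4 + 8.21
= 286.21 mOsm/kg ≈ 286.2 mOsm/kg
Osmolar gap = measured − calculated = 341 − 286.2 = 54.8 mOsm/kg

54.8 mOsm/kg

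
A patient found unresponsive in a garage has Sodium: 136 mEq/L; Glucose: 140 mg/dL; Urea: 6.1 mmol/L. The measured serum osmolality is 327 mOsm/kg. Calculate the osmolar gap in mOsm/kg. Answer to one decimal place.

41.1 mOsm/kg

Calculated osmolality = 2·Na + glucose/18 + urea
= 2·136 + 140/18 + 6.1
= 272 + 7.78 + 6.10
= 285.88 mOsm/kg ≈ 285.9 mOsm/kg
Osmolar gap = measured − calculated = 327 − 285.9 = 41.1 mOsm/kg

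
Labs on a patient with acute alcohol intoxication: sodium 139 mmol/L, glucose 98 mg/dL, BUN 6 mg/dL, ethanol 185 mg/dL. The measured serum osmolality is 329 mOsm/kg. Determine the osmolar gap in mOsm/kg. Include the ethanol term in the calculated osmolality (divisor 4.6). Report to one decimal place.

3.2 mOsm/kg

Calculated osmolality = 2·Na + glucose/18 + BUN/2.8 + ethanol/4.6
= 2·139 + 98/18 + 6/2.8 + 185/4.6
= 278 + 5.44 + 2.14 + 40.22
= 325.8 mOsm/kg ≈ 325.8 mOsm/kg
Osmolar gap = measured − calculated = 329 − 325.8 = 3.2 mOsm/kg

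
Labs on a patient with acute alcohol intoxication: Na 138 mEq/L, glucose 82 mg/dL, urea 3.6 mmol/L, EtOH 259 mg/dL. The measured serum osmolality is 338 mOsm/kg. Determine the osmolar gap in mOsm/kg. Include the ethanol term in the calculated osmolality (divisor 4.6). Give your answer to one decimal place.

Calculated osmolality = 2·Na + glucose/18 + urea + ethanol/4.6
= 2·138 + 82/18 + 3.6 + 259/4.6
= 276 + 4.56 + 3.60 + 56.30
= 340.46 mOsm/kg ≈ 340.5 mOsm/kg
Osmolar gap = measured − calculated = 338 − 340.5 = -2.5 mOsm/kg

-2.5 mOsm/kg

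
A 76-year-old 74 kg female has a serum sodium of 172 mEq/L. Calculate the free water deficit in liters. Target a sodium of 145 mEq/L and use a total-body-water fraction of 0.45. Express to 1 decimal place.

6.2 L

TBW = 0.45 · 74 = 33.3 L
Free water deficit = TBW · (Na/145 − 1)
= 33.3 · (172/145 − 1)
= 33.3 · 0.1862
= 6.2 L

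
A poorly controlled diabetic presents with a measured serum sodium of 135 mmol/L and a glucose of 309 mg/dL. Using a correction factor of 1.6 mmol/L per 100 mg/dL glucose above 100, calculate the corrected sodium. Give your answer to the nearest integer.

138 mmol/L

Corrected Na = measured Na + 1.6 · (glucose − 100)/100
= 135 + 1.6 · (309 − 100)/100
= 135 + 3.3
= 138.3 mmol/L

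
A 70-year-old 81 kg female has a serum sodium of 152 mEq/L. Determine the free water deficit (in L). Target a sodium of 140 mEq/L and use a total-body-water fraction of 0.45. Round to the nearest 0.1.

3.1 L

TBW = 0.45 · 81 = 36.45 L
Free water deficit = TBW · (Na/140 − 1)
= 36.45 · (152/140 − 1)
= 36.45 · 0.0857
= 3.12 L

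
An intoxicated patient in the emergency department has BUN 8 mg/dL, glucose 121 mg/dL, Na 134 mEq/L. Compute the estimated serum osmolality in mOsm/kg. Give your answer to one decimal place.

Calculated osmolality = 2·Na + glucose/18 + BUN/2.8
= 2·134 + 121/18 + 8/2.8
= 268 + 6.72 + 2.86
= 277.58 mOsm/kg

277.6 mOsm/kg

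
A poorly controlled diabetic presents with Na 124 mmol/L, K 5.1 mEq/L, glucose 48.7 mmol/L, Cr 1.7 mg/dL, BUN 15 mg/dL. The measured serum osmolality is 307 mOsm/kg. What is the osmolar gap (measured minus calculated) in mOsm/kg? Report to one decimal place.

Calculated osmolality = 2·Na + glucose + BUN/2.8
= 2·124 + 48.7 + 15/2.8
= 248 + 48.70 + 5.36
= 302.06 mOsm/kg ≈ 302.1 mOsm/kg
Osmolar gap = measured − calculated = 307 − 302.1 = 4.9 mOsm/kg

4.9 mOsm/kg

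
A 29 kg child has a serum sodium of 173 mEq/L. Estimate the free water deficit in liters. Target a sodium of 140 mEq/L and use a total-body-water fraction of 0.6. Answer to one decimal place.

TBW = 0.6 · 29 = 17.4 L
Free water deficit = TBW · (Na/140 − 1)
= 17.4 · (173/140 − 1)
= 17.4 · 0.2357
= 4.1 L

4.1 L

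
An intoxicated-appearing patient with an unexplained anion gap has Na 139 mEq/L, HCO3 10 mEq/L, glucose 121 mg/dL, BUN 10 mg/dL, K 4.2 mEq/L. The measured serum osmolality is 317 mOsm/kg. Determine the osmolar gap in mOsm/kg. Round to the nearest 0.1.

Calculated osmolality = 2·Na + glucose/18 + BUN/2.8
= 2·139 + 121/18 + 10/2.8
= 278 + 6.72 + 3.57
= 288.29 mOsm/kg ≈ 288.3 mOsm/kg
Osmolar gap = measured − calculated = 317 − 288.3 = 28.7 mOsm/kg

28.7 mOsm/kg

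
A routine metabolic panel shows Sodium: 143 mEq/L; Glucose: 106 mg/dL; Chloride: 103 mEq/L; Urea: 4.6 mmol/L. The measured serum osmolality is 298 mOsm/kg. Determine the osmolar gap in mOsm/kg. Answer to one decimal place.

1.5 mOsm/kg

Calculated osmolality = 2·Na + glucose/18 + urea
= 2·143 + 106/18 + 4.6
= 286 + 5.89 + 4.60
= 296.49 mOsm/kg ≈ 296.5 mOsm/kg
Osmolar gap = measured − calculated = 298 − 296.5 = 1.5 mOsm/kg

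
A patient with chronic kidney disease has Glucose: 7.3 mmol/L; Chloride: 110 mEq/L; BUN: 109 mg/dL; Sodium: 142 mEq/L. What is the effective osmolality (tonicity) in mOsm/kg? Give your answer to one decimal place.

291.3 mOsm/kg

Effective osmolality excludes urea (freely permeant across cell membranes):
2·Na + glucose
= 2·142 + 7.3
= 284 + 7.3
= 291.3 mOsm/kg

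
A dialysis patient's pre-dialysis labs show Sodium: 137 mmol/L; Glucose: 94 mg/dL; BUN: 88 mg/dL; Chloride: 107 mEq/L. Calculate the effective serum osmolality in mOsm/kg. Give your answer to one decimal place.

Effective osmolality excludes urea (freely permeant across cell membranes):
2·Na + glucose/18
= 2·137 + 94/18
= 274 + 5.22
= 279.22 mOsm/kg

279.2 mOsm/kg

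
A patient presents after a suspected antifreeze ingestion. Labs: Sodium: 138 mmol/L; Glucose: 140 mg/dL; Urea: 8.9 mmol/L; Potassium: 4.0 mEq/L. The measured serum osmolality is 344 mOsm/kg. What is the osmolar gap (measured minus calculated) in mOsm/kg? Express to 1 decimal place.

51.3 mOsm/kg

Calculated osmolality = 2·Na + glucose/18 + urea
= 2·138 + 140/18 + 8.9
= 276 + 7.78 + 8.90
= 292.68 mOsm/kg ≈ 292.7 mOsm/kg
Osmolar gap = measured − calculated = 344 − 292.7 = 51.3 mOsm/kg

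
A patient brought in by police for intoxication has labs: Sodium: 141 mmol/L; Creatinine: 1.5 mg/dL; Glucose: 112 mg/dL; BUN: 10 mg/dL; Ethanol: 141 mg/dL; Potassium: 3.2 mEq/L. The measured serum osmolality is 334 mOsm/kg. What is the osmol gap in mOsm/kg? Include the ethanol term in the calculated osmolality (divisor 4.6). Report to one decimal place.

Calculated osmolality = 2·Na + glucose/18 + BUN/2.8 + ethanol/4.6
= 2·141 + 112/18 + 10/2.8 + 141/4.6
= 282 + 6.22 + 3.57 + 30.65
= 322.44 mOsm/kg ≈ 322.4 mOsm/kg
Osmolar gap = measured − calculated = 334 − 322.4 = 11.6 mOsm/kg

11.6 mOsm/kg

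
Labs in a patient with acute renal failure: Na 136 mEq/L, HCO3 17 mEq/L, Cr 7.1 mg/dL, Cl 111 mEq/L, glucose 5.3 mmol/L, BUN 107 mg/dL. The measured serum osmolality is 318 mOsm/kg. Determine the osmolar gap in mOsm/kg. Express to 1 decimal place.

2.5 mOsm/kg

Calculated osmolality = 2·Na + glucose + BUN/2.8
= 2·136 + 5.3 + 107/2.8
= 272 + 5.30 + 38.21
= 315.51 mOsm/kg ≈ 315.5 mOsm/kg
Osmolar gap = measured − calculated = 318 − 315.5 = 2.5 mOsm/kg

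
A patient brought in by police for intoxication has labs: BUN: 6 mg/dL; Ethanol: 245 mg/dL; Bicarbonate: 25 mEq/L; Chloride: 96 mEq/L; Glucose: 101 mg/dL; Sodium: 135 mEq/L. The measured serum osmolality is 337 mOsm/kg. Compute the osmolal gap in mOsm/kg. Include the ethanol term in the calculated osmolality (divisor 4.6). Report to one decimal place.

6.0 mOsm/kg

Calculated osmolality = 2·Na + glucose/18 + BUN/2.8 + ethanol/4.6
= 2·135 + 101/18 + 6/2.8 + 245/4.6
= 270 + 5.61 + 2.14 + 53.26
= 331.01 mOsm/kg ≈ 331.0 mOsm/kg
Osmolar gap = measured − calculated = 337 − 331.0 = 6.0 mOsm/kg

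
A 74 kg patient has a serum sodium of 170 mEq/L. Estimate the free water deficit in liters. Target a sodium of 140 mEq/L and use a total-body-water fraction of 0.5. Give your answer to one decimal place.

TBW = 0.5 · 74 = 37 L
Free water deficit = TBW · (Na/140 − 1)
= 37 · (170/140 − 1)
= 37 · 0.2143
= 7.93 L

7.9 L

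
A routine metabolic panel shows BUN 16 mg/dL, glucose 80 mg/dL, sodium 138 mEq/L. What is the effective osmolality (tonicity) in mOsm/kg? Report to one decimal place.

Effective osmolality excludes urea (freely permeant across cell membranes):
2·Na + glucose/18
= 2·138 + 80/18
= 276 + 4.44
= 280.44 mOsm/kg

280.4 mOsm/kg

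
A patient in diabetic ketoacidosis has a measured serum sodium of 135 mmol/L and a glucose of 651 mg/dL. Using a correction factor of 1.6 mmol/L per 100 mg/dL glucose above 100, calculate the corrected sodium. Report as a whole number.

144 mmol/L

Corrected Na = measured Na + 1.6 · (glucose − 100)/100
= 135 + 1.6 · (651 − 100)/100
= 135 + 8.8
= 143.8 mmol/L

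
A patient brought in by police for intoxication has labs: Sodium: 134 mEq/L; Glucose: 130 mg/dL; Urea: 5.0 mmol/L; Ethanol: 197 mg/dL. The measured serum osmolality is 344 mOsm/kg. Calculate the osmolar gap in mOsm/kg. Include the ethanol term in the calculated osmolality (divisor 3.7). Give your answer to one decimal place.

10.5 mOsm/kg

Calculated osmolality = 2·Na + glucose/18 + urea + ethanol/3.7
= 2·134 + 130/18 + 5 + 197/3.7
= 268 + 7.22 + 5 + 53.24
= 333.46 mOsm/kg ≈ 333.5 mOsm/kg
Osmolar gap = measured − calculated = 344 − 333.5 = 10.5 mOsm/kg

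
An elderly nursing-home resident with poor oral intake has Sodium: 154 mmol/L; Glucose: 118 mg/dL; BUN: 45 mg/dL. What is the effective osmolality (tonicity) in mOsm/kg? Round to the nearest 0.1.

314.6 mOsm/kg

Effective osmolality excludes urea (freely permeant across cell membranes):
2·Na + glucose/18
= 2·154 + 118/18
= 308 + 6.56
= 314.56 mOsm/kg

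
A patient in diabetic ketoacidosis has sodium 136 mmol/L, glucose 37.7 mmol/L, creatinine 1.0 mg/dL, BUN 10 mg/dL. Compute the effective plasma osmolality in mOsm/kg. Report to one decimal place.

Effective osmolality excludes urea (freely permeant across cell membranes):
2·Na + glucose
= 2·136 + 37.7
= 272 + 37.7
= 309.7 mOsm/kg

309.7 mOsm/kg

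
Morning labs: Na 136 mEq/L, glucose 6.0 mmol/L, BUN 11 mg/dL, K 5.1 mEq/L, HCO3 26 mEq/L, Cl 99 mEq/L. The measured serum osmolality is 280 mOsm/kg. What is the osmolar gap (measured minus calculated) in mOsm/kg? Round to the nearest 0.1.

-1.9 mOsm/kg

Calculated osmolality = 2·Na + glucose + BUN/2.8
= 2·136 + 6 + 11/2.8
= 272 + 6 + 3.93
= 281.93 mOsm/kg ≈ 281.9 mOsm/kg
Osmolar gap = measured − calculated = 280 − 281.9 = -1.9 mOsm/kg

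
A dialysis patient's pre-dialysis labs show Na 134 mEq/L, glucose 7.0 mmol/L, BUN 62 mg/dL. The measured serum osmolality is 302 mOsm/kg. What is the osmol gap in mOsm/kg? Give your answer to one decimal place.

4.9 mOsm/kg

Calculated osmolality = 2·Na + glucose + BUN/2.8
= 2·134 + 7 + 62/2.8
= 268 + 7 + 22.14
= 297.14 mOsm/kg ≈ 297.1 mOsm/kg
Osmolar gap = measured − calculated = 302 − 297.1 = 4.9 mOsm/kg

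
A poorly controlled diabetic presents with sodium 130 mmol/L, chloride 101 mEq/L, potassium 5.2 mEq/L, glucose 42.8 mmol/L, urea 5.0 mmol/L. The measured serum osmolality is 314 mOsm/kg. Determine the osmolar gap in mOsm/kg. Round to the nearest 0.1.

6.2 mOsm/kg

Calculated osmolality = 2·Na + glucose + urea
= 2·130 + 42.8 + 5
= 260 + 42.80 + 5
= 307.8 mOsm/kg ≈ 307.8 mOsm/kg
Osmolar gap = measured − calculated = 314 − 307.8 = 6.2 mOsm/kg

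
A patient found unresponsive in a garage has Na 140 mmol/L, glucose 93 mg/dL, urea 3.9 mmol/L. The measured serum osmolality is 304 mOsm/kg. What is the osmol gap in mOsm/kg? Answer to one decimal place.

14.9 mOsm/kg

Calculated osmolality = 2·Na + glucose/18 + urea
= 2·140 + 93/18 + 3.9
= 280 + 5.17 + 3.90
= 289.07 mOsm/kg ≈ 289.1 mOsm/kg
Osmolar gap = measured − calculated = 304 − 289.1 = 14.9 mOsm/kg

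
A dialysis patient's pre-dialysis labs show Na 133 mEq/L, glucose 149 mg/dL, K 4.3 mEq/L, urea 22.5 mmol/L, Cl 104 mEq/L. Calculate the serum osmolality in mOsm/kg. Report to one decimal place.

Calculated osmolality = 2·Na + glucose/18 + urea
= 2·133 + 149/18 + 22.5
= 266 + 8.28 + 22.50
= 296.78 mOsm/kg

296.8 mOsm/kg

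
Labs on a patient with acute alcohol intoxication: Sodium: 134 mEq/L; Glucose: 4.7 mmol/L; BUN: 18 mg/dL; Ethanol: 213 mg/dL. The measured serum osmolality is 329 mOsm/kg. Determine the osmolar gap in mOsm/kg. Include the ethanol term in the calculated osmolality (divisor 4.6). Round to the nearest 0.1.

Calculated osmolality = 2·Na + glucose + BUN/2.8 + ethanol/4.6
= 2·134 + 4.7 + 18/2.8 + 213/4.6
= 268 + 4.70 + 6.43 + 46.30
= 325.43 mOsm/kg ≈ 325.4 mOsm/kg
Osmolar gap = measured − calculated = 329 − 325.4 = 3.6 mOsm/kg

3.6 mOsm/kg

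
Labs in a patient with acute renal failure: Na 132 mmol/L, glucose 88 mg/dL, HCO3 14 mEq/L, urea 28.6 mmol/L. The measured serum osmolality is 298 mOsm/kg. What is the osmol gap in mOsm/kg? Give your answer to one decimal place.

Calculated osmolality = 2·Na + glucose/18 + urea
= 2·132 + 88/18 + 28.6
= 264 + 4.89 + 28.60
= 297.49 mOsm/kg ≈ 297.5 mOsm/kg
Osmolar gap = measured − calculated = 298 − 297.5 = 0.5 mOsm/kg

0.5 mOsm/kg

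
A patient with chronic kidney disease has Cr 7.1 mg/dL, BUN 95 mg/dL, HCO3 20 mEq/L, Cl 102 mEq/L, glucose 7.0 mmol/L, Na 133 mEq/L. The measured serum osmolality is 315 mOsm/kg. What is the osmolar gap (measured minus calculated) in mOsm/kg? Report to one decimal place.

Calculated osmolality = 2·Na + glucose + BUN/2.8
= 2·133 + 7 + 95/2.8
= 266 + 7 + 33.93
= 306.93 mOsm/kg ≈ 306.9 mOsm/kg
Osmolar gap = measured − calculated = 315 − 306.9 = 8.1 mOsm/kg

8.1 mOsm/kg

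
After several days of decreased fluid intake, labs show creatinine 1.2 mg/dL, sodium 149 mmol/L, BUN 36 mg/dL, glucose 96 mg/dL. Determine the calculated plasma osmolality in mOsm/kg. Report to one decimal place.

316.2 mOsm/kg

Calculated osmolality = 2·Na + glucose/18 + BUN/2.8
= 2·149 + 96/18 + 36/2.8
= 298 + 5.33 + 12.86
= 316.19 mOsm/kg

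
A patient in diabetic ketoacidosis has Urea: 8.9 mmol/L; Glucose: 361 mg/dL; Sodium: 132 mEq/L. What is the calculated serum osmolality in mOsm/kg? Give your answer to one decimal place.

293.0 mOsm/kg

Calculated osmolality = 2·Na + glucose/18 + urea
= 2·132 + 361/18 + 8.9
= 264 + 20.06 + 8.90
= 292.96 mOsm/kg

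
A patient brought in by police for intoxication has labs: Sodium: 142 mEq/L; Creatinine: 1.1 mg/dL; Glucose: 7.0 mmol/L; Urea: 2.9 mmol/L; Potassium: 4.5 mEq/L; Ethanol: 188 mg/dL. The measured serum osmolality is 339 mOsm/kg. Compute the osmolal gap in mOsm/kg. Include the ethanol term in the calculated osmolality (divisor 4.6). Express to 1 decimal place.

Calculated osmolality = 2·Na + glucose + urea + ethanol/4.6
= 2·142 + 7 + 2.9 + 188/4.6
= 284 + 7 + 2.90 + 40.87
= 334.77 mOsm/kg ≈ 334.8 mOsm/kg
Osmolar gap = measured − calculated = 339 − 334.8 = 4.2 mOsm/kg

4.2 mOsm/kg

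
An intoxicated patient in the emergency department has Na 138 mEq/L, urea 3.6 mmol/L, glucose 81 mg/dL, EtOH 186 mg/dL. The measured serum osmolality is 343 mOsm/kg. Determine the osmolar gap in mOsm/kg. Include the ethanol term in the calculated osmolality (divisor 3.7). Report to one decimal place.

8.6 mOsm/kg

Calculated osmolality = 2·Na + glucose/18 + urea + ethanol/3.7
= 2·138 + 81/18 + 3.6 + 186/3.7
= 276 + 4.50 + 3.60 + 50.27
= 334.37 mOsm/kg ≈ 334.4 mOsm/kg
Osmolar gap = measured − calculated = 343 − 334.4 = 8.6 mOsm/kg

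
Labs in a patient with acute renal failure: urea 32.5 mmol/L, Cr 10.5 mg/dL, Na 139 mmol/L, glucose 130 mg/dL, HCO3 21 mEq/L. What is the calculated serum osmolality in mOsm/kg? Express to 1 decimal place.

Calculated osmolality = 2·Na + glucose/18 + urea
= 2·139 + 130/18 + 32.5
= 278 + 7.22 + 32.50
= 317.72 mOsm/kg

317.7 mOsm/kg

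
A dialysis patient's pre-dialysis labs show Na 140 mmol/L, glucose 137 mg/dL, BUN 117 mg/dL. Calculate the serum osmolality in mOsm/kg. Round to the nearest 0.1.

329.4 mOsm/kg

Calculated osmolality = 2·Na + glucose/18 + BUN/2.8
= 2·140 + 137/18 + 117/2.8
= 280 + 7.61 + 41.79
= 329.4 mOsm/kg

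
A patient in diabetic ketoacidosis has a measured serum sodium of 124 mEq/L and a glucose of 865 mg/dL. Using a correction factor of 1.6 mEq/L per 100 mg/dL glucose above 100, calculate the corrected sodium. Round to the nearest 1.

Corrected Na = measured Na + 1.6 · (glucose − 100)/100
= 124 + 1.6 · (865 − 100)/100
= 124 + 12.2
= 136.2 mEq/L

136 mEq/L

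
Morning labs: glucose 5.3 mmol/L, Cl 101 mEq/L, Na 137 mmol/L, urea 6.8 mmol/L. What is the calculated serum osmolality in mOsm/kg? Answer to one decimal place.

286.1 mOsm/kg

Calculated osmolality = 2·Na + glucose + urea
= 2·137 + 5.3 + 6.8
= 274 + 5.30 + 6.80
= 286.1 mOsm/kg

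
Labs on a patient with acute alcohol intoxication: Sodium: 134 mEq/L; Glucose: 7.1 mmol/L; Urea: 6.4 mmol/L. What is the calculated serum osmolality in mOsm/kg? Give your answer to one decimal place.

Calculated osmolality = 2·Na + glucose + urea
= 2·134 + 7.1 + 6.4
= 268 + 7.10 + 6.40
= 281.5 mOsm/kg

281.5 mOsm/kg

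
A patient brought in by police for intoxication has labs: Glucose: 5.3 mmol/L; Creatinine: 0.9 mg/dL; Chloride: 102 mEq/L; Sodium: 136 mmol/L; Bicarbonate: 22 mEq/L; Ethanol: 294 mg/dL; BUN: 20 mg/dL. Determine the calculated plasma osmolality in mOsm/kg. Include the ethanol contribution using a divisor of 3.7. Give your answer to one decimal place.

363.9 mOsm/kg

Calculated osmolality = 2·Na + glucose + BUN/2.8 + ethanol/3.7
= 2·136 + 5.3 + 20/2.8 + 294/3.7
= 272 + 5.30 + 7.14 + 79.46
= 363.9 mOsm/kg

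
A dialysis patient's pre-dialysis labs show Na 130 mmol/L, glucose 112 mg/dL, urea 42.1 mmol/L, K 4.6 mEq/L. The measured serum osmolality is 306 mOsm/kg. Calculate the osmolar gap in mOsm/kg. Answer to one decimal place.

Calculated osmolality = 2·Na + glucose/18 + urea
= 2·130 + 112/18 + 42.1
= 260 + 6.22 + 42.10
= 308.32 mOsm/kg ≈ 308.3 mOsm/kg
Osmolar gap = measured − calculated = 306 − 308.3 = -2.3 mOsm/kg

-2.3 mOsm/kg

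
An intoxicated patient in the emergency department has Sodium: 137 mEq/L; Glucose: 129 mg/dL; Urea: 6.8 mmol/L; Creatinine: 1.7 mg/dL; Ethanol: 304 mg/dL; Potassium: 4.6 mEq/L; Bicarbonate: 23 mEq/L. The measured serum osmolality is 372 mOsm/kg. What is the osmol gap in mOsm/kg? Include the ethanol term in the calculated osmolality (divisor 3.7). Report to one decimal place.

1.9 mOsm/kg

Calculated osmolality = 2·Na + glucose/18 + urea + ethanol/3.7
= 2·137 + 129/18 + 6.8 + 304/3.7
= 274 + 7.17 + 6.80 + 82.16
= 370.13 mOsm/kg ≈ 370.1 mOsm/kg
Osmolar gap = measured − calculated = 372 − 370.1 = 1.9 mOsm/kg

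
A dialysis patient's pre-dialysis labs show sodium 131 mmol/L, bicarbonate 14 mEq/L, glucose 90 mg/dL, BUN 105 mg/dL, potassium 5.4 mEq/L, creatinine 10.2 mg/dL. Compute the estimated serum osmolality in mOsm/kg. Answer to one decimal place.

304.5 mOsm/kg

Calculated osmolality = 2·Na + glucose/18 + BUN/2.8
= 2·131 + 90/18 + 105/2.8
= 262 + 5 + 37.50
= 304.5 mOsm/kg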